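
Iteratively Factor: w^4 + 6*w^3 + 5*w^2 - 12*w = (w + 3)*(w^3 + 3*w^2 - 4*w) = (w + 3)*(w + 4)*(w^2 - w) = (w - 1)*(w + 3)*(w + 4)*(w)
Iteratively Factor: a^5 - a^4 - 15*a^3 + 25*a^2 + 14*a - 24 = (a + 1)*(a^4 - 2*a^3 - 13*a^2 + 38*a - 24) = (a - 2)*(a + 1)*(a^3 - 13*a + 12) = (a - 2)*(a + 1)*(a + 4)*(a^2 - 4*a + 3) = (a - 3)*(a - 2)*(a + 1)*(a + 4)*(a - 1)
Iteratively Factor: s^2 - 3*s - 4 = (s + 1)*(s - 4)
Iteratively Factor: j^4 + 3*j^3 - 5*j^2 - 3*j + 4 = (j - 1)*(j^3 + 4*j^2 - j - 4) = (j - 1)*(j + 1)*(j^2 + 3*j - 4) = (j - 1)^2*(j + 1)*(j + 4)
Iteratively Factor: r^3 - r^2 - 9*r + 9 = (r - 3)*(r^2 + 2*r - 3) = (r - 3)*(r + 3)*(r - 1)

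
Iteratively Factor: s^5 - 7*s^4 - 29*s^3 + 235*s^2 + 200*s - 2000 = (s + 4)*(s^4 - 11*s^3 + 15*s^2 + 175*s - 500) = (s - 5)*(s + 4)*(s^3 - 6*s^2 - 15*s + 100) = (s - 5)^2*(s + 4)*(s^2 - s - 20) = (s - 5)^2*(s + 4)^2*(s - 5)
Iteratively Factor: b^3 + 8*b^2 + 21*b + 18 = (b + 3)*(b^2 + 5*b + 6) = (b + 2)*(b + 3)*(b + 3)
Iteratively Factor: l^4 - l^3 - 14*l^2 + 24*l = (l - 3)*(l^3 + 2*l^2 - 8*l) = (l - 3)*(l - 2)*(l^2 + 4*l) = (l - 3)*(l - 2)*(l + 4)*(l)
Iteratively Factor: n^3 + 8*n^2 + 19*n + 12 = (n + 3)*(n^2 + 5*n + 4) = (n + 1)*(n + 3)*(n + 4)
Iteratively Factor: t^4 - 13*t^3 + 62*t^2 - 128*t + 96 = (t - 4)*(t^3 - 9*t^2 + 26*t - 24) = (t - 4)^2*(t^2 - 5*t + 6) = (t - 4)^2*(t - 3)*(t - 2)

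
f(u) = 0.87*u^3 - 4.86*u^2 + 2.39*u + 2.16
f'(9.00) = 126.32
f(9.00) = 264.24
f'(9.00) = 126.32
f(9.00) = 264.24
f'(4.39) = 10.02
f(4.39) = -7.40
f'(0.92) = -4.34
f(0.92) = 0.92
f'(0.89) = -4.19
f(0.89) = 1.05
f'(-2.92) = 53.03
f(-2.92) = -67.92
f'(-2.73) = 48.38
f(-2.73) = -58.29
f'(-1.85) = 29.30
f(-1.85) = -24.40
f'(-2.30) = 38.55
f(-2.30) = -39.63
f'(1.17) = -5.41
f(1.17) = -0.30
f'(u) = 2.61*u^2 - 9.72*u + 2.39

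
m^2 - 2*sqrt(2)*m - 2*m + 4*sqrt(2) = (m - 2)*(m - 2*sqrt(2))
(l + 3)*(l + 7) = l^2 + 10*l + 21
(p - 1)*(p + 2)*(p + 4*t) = p^3 + 4*p^2*t + p^2 + 4*p*t - 2*p - 8*t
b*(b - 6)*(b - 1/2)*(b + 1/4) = b^4 - 25*b^3/4 + 11*b^2/8 + 3*b/4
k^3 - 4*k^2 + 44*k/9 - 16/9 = (k - 2)*(k - 4/3)*(k - 2/3)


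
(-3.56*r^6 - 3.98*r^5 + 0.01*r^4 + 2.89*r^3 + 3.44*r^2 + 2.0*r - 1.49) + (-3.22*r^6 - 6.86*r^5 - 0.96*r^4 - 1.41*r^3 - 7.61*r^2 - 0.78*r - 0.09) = -6.78*r^6 - 10.84*r^5 - 0.95*r^4 + 1.48*r^3 - 4.17*r^2 + 1.22*r - 1.58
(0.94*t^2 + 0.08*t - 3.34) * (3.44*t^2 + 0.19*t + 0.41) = 3.2336*t^4 + 0.4538*t^3 - 11.089*t^2 - 0.6018*t - 1.3694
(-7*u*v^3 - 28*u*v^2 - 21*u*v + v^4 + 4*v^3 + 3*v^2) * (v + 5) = -7*u*v^4 - 63*u*v^3 - 161*u*v^2 - 105*u*v + v^5 + 9*v^4 + 23*v^3 + 15*v^2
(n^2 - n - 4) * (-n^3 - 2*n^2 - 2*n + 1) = -n^5 - n^4 + 4*n^3 + 11*n^2 + 7*n - 4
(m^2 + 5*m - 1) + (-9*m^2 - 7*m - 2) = -8*m^2 - 2*m - 3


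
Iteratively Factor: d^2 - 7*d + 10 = (d - 2)*(d - 5)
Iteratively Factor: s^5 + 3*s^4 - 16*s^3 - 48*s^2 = (s - 4)*(s^4 + 7*s^3 + 12*s^2) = s*(s - 4)*(s^3 + 7*s^2 + 12*s) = s^2*(s - 4)*(s^2 + 7*s + 12) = s^2*(s - 4)*(s + 3)*(s + 4)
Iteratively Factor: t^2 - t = (t - 1)*(t)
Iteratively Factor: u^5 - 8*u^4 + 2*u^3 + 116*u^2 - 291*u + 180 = (u + 4)*(u^4 - 12*u^3 + 50*u^2 - 84*u + 45) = (u - 1)*(u + 4)*(u^3 - 11*u^2 + 39*u - 45) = (u - 3)*(u - 1)*(u + 4)*(u^2 - 8*u + 15) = (u - 5)*(u - 3)*(u - 1)*(u + 4)*(u - 3)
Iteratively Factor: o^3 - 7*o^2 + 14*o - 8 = (o - 2)*(o^2 - 5*o + 4) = (o - 4)*(o - 2)*(o - 1)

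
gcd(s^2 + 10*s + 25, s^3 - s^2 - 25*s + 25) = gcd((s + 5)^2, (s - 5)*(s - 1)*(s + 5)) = s + 5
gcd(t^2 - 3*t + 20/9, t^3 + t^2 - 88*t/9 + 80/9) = t^2 - 3*t + 20/9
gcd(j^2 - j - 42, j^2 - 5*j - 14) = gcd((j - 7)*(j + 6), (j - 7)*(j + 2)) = j - 7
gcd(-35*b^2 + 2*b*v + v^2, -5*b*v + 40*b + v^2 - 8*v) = -5*b + v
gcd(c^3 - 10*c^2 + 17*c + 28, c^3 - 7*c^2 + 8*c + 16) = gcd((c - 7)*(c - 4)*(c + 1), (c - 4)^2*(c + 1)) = c^2 - 3*c - 4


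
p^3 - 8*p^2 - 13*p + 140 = (p - 7)*(p - 5)*(p + 4)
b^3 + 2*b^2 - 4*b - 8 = (b - 2)*(b + 2)^2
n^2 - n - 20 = (n - 5)*(n + 4)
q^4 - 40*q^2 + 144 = (q - 6)*(q - 2)*(q + 2)*(q + 6)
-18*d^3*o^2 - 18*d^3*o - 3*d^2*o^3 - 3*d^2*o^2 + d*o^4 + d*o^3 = o*(-6*d + o)*(3*d + o)*(d*o + d)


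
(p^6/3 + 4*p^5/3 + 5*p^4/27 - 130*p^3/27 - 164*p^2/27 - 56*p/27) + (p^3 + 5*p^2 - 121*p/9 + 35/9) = p^6/3 + 4*p^5/3 + 5*p^4/27 - 103*p^3/27 - 29*p^2/27 - 419*p/27 + 35/9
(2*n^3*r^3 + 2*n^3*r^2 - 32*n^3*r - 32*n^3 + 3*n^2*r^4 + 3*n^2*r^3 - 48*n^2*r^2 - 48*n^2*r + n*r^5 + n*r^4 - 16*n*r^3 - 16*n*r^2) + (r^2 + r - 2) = 2*n^3*r^3 + 2*n^3*r^2 - 32*n^3*r - 32*n^3 + 3*n^2*r^4 + 3*n^2*r^3 - 48*n^2*r^2 - 48*n^2*r + n*r^5 + n*r^4 - 16*n*r^3 - 16*n*r^2 + r^2 + r - 2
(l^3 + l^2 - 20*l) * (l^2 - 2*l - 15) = l^5 - l^4 - 37*l^3 + 25*l^2 + 300*l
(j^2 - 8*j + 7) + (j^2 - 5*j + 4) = 2*j^2 - 13*j + 11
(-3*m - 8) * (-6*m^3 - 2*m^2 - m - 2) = 18*m^4 + 54*m^3 + 19*m^2 + 14*m + 16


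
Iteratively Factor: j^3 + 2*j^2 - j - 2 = (j + 1)*(j^2 + j - 2) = (j - 1)*(j + 1)*(j + 2)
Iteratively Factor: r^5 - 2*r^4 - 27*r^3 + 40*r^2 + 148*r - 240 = (r - 2)*(r^4 - 27*r^2 - 14*r + 120) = (r - 5)*(r - 2)*(r^3 + 5*r^2 - 2*r - 24) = (r - 5)*(r - 2)*(r + 4)*(r^2 + r - 6) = (r - 5)*(r - 2)^2*(r + 4)*(r + 3)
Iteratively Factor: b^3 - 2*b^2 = (b)*(b^2 - 2*b) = b*(b - 2)*(b)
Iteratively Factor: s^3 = (s)*(s^2) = s^2*(s)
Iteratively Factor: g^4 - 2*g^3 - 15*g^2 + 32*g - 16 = (g - 1)*(g^3 - g^2 - 16*g + 16) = (g - 1)^2*(g^2 - 16) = (g - 1)^2*(g + 4)*(g - 4)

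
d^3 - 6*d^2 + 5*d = d*(d - 5)*(d - 1)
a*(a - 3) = a^2 - 3*a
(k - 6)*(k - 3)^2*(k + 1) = k^4 - 11*k^3 + 33*k^2 - 9*k - 54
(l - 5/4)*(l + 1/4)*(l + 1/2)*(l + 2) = l^4 + 3*l^3/2 - 29*l^2/16 - 57*l/32 - 5/16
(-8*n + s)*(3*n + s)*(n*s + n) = -24*n^3*s - 24*n^3 - 5*n^2*s^2 - 5*n^2*s + n*s^3 + n*s^2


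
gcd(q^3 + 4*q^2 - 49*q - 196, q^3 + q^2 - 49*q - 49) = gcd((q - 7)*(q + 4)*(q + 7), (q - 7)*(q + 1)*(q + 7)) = q^2 - 49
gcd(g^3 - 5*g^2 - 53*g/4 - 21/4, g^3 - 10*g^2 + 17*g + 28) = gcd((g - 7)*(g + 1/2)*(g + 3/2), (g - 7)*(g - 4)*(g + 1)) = g - 7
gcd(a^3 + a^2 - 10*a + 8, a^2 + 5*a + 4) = a + 4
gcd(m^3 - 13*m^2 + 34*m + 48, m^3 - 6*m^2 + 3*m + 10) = m + 1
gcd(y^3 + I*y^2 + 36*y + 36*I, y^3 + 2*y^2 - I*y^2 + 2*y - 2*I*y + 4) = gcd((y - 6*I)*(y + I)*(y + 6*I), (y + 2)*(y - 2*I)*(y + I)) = y + I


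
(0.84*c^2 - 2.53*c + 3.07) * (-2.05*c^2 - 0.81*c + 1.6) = -1.722*c^4 + 4.5061*c^3 - 2.9002*c^2 - 6.5347*c + 4.912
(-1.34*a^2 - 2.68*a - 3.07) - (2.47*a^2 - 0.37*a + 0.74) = -3.81*a^2 - 2.31*a - 3.81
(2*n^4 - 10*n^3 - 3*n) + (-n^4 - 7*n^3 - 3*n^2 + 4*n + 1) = n^4 - 17*n^3 - 3*n^2 + n + 1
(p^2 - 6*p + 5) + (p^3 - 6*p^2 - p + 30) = p^3 - 5*p^2 - 7*p + 35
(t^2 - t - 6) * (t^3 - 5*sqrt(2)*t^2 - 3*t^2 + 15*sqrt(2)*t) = t^5 - 5*sqrt(2)*t^4 - 4*t^4 - 3*t^3 + 20*sqrt(2)*t^3 + 18*t^2 + 15*sqrt(2)*t^2 - 90*sqrt(2)*t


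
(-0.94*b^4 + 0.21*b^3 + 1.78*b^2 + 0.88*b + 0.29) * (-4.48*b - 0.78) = 4.2112*b^5 - 0.2076*b^4 - 8.1382*b^3 - 5.3308*b^2 - 1.9856*b - 0.2262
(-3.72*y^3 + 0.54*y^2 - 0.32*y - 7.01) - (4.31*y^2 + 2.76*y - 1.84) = -3.72*y^3 - 3.77*y^2 - 3.08*y - 5.17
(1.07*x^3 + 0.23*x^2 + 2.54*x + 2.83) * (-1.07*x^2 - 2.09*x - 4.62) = -1.1449*x^5 - 2.4824*x^4 - 8.1419*x^3 - 9.3993*x^2 - 17.6495*x - 13.0746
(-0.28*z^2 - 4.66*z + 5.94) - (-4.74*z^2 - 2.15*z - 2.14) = 4.46*z^2 - 2.51*z + 8.08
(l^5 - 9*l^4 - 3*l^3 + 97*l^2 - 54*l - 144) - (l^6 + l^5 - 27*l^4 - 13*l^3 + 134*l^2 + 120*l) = -l^6 + 18*l^4 + 10*l^3 - 37*l^2 - 174*l - 144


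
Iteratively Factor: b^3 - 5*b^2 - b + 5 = (b - 5)*(b^2 - 1) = (b - 5)*(b - 1)*(b + 1)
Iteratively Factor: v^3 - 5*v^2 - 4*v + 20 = (v - 2)*(v^2 - 3*v - 10) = (v - 2)*(v + 2)*(v - 5)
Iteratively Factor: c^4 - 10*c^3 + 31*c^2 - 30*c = (c)*(c^3 - 10*c^2 + 31*c - 30) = c*(c - 3)*(c^2 - 7*c + 10) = c*(c - 3)*(c - 2)*(c - 5)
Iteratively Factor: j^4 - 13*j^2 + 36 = (j + 3)*(j^3 - 3*j^2 - 4*j + 12) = (j - 3)*(j + 3)*(j^2 - 4) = (j - 3)*(j - 2)*(j + 3)*(j + 2)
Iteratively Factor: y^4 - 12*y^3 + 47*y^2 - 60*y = (y - 5)*(y^3 - 7*y^2 + 12*y) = y*(y - 5)*(y^2 - 7*y + 12) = y*(y - 5)*(y - 4)*(y - 3)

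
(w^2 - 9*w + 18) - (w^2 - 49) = 67 - 9*w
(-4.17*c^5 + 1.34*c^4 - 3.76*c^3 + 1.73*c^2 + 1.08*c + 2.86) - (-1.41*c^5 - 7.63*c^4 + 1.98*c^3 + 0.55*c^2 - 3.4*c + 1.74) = -2.76*c^5 + 8.97*c^4 - 5.74*c^3 + 1.18*c^2 + 4.48*c + 1.12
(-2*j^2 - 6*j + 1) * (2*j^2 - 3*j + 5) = -4*j^4 - 6*j^3 + 10*j^2 - 33*j + 5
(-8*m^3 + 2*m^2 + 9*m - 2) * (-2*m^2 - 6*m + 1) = 16*m^5 + 44*m^4 - 38*m^3 - 48*m^2 + 21*m - 2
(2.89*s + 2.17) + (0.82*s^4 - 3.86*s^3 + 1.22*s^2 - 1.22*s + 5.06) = 0.82*s^4 - 3.86*s^3 + 1.22*s^2 + 1.67*s + 7.23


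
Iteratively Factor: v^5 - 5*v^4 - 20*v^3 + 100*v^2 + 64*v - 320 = (v - 2)*(v^4 - 3*v^3 - 26*v^2 + 48*v + 160) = (v - 2)*(v + 4)*(v^3 - 7*v^2 + 2*v + 40) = (v - 2)*(v + 2)*(v + 4)*(v^2 - 9*v + 20) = (v - 4)*(v - 2)*(v + 2)*(v + 4)*(v - 5)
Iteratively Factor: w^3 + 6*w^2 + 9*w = (w + 3)*(w^2 + 3*w) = w*(w + 3)*(w + 3)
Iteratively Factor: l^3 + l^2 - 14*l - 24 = (l + 2)*(l^2 - l - 12) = (l + 2)*(l + 3)*(l - 4)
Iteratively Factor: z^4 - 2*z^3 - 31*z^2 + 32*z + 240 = (z + 4)*(z^3 - 6*z^2 - 7*z + 60) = (z - 5)*(z + 4)*(z^2 - z - 12) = (z - 5)*(z + 3)*(z + 4)*(z - 4)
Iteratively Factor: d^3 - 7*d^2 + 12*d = (d - 4)*(d^2 - 3*d) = d*(d - 4)*(d - 3)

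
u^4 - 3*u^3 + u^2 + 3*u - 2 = (u - 2)*(u - 1)^2*(u + 1)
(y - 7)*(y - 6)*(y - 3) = y^3 - 16*y^2 + 81*y - 126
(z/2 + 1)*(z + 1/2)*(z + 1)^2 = z^4/2 + 9*z^3/4 + 7*z^2/2 + 9*z/4 + 1/2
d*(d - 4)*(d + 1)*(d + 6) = d^4 + 3*d^3 - 22*d^2 - 24*d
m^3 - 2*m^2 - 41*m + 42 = (m - 7)*(m - 1)*(m + 6)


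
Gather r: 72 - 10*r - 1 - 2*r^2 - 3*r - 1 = -2*r^2 - 13*r + 70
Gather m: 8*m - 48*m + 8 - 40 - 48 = -40*m - 80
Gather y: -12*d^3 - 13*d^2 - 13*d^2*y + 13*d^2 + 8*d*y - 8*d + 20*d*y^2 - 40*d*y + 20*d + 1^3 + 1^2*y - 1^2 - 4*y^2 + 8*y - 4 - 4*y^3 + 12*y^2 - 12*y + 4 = -12*d^3 + 12*d - 4*y^3 + y^2*(20*d + 8) + y*(-13*d^2 - 32*d - 3)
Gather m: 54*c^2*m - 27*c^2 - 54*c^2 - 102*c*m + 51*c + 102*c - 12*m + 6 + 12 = -81*c^2 + 153*c + m*(54*c^2 - 102*c - 12) + 18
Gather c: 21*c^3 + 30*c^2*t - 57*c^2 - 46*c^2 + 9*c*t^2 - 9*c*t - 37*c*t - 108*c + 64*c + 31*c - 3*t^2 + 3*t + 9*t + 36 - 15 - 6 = 21*c^3 + c^2*(30*t - 103) + c*(9*t^2 - 46*t - 13) - 3*t^2 + 12*t + 15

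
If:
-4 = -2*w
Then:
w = 2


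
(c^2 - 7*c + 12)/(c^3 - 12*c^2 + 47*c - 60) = 1/(c - 5)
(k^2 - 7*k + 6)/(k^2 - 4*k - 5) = (-k^2 + 7*k - 6)/(-k^2 + 4*k + 5)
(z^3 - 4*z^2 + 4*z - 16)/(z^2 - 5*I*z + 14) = (z^2 - 2*z*(2 + I) + 8*I)/(z - 7*I)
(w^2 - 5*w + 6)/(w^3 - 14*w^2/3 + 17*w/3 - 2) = 3*(w - 2)/(3*w^2 - 5*w + 2)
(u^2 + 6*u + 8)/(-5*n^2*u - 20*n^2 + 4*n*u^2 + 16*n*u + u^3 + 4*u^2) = (u + 2)/(-5*n^2 + 4*n*u + u^2)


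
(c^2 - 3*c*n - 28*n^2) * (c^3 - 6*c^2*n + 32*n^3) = c^5 - 9*c^4*n - 10*c^3*n^2 + 200*c^2*n^3 - 96*c*n^4 - 896*n^5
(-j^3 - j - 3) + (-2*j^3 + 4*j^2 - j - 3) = -3*j^3 + 4*j^2 - 2*j - 6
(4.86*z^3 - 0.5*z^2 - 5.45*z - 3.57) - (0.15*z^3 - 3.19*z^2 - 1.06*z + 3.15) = 4.71*z^3 + 2.69*z^2 - 4.39*z - 6.72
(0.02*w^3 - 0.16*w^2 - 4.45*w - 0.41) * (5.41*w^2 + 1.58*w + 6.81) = 0.1082*w^5 - 0.834*w^4 - 24.1911*w^3 - 10.3387*w^2 - 30.9523*w - 2.7921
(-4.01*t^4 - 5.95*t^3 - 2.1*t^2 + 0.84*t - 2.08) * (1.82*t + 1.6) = -7.2982*t^5 - 17.245*t^4 - 13.342*t^3 - 1.8312*t^2 - 2.4416*t - 3.328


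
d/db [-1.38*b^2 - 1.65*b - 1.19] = -2.76*b - 1.65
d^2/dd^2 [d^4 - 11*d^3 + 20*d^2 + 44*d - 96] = 12*d^2 - 66*d + 40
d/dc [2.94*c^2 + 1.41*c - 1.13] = 5.88*c + 1.41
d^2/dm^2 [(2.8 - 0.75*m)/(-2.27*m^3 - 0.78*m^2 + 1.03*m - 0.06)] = (23.18805*m^5 - 165.16974*m^4 - 74.90313*m^3 + 27.83316*m^2 + 15.57468*m - 5.58626)/(11.697083*m^9 + 12.057786*m^8 - 11.779257*m^7 - 9.540234*m^6 + 5.982189*m^5 + 1.750302*m^4 - 1.357435*m^3 + 0.199386*m^2 - 0.011124*m + 0.000216)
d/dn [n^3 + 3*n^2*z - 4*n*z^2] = 3*n^2 + 6*n*z - 4*z^2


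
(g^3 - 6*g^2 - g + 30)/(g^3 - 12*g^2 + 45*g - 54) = (g^2 - 3*g - 10)/(g^2 - 9*g + 18)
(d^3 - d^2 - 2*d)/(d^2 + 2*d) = (d^2 - d - 2)/(d + 2)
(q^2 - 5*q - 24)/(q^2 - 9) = (q - 8)/(q - 3)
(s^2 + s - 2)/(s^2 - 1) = (s + 2)/(s + 1)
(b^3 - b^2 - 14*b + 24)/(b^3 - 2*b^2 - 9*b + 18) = (b + 4)/(b + 3)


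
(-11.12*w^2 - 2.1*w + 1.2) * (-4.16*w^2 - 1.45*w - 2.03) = 46.2592*w^4 + 24.86*w^3 + 20.6266*w^2 + 2.523*w - 2.436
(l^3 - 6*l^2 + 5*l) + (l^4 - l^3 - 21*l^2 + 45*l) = l^4 - 27*l^2 + 50*l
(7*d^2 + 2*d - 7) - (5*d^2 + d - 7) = 2*d^2 + d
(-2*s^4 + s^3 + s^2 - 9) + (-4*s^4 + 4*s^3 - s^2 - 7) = -6*s^4 + 5*s^3 - 16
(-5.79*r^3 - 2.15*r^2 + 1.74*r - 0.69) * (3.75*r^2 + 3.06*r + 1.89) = -21.7125*r^5 - 25.7799*r^4 - 10.9971*r^3 - 1.3266*r^2 + 1.1772*r - 1.3041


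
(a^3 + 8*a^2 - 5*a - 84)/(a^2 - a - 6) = (a^2 + 11*a + 28)/(a + 2)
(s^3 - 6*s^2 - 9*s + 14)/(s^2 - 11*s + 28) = (s^2 + s - 2)/(s - 4)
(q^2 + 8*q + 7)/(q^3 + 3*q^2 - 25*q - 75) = (q^2 + 8*q + 7)/(q^3 + 3*q^2 - 25*q - 75)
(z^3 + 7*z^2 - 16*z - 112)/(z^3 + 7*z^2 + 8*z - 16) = (z^2 + 3*z - 28)/(z^2 + 3*z - 4)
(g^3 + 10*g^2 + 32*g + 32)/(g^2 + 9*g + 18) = (g^3 + 10*g^2 + 32*g + 32)/(g^2 + 9*g + 18)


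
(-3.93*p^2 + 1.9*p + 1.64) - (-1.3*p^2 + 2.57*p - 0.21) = -2.63*p^2 - 0.67*p + 1.85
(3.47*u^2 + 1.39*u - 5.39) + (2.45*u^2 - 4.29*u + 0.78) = 5.92*u^2 - 2.9*u - 4.61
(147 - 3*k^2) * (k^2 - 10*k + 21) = -3*k^4 + 30*k^3 + 84*k^2 - 1470*k + 3087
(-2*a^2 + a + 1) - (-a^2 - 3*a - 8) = -a^2 + 4*a + 9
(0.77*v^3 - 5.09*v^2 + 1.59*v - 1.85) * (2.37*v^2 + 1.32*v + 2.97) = 1.8249*v^5 - 11.0469*v^4 - 0.663599999999999*v^3 - 17.403*v^2 + 2.2803*v - 5.4945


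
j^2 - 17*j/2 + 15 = (j - 6)*(j - 5/2)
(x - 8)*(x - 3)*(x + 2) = x^3 - 9*x^2 + 2*x + 48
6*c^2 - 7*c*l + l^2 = (-6*c + l)*(-c + l)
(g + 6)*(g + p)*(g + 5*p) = g^3 + 6*g^2*p + 6*g^2 + 5*g*p^2 + 36*g*p + 30*p^2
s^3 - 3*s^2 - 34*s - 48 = (s - 8)*(s + 2)*(s + 3)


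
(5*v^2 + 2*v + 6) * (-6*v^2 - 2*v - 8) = -30*v^4 - 22*v^3 - 80*v^2 - 28*v - 48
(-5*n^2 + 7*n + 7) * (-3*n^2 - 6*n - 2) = 15*n^4 + 9*n^3 - 53*n^2 - 56*n - 14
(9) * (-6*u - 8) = -54*u - 72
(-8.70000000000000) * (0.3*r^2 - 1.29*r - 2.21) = -2.61*r^2 + 11.223*r + 19.227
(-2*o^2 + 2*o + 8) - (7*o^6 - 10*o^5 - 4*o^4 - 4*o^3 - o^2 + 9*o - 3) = -7*o^6 + 10*o^5 + 4*o^4 + 4*o^3 - o^2 - 7*o + 11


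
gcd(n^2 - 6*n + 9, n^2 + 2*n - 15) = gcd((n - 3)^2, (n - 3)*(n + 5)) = n - 3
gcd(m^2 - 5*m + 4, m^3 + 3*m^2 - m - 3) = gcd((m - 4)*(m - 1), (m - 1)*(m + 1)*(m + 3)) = m - 1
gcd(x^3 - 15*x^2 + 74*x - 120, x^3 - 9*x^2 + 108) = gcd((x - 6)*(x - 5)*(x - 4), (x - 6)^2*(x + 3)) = x - 6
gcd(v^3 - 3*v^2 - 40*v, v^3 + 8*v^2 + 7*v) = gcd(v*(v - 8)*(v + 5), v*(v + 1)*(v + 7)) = v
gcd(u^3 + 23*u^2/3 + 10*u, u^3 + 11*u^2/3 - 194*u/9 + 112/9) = 1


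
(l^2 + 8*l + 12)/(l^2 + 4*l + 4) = (l + 6)/(l + 2)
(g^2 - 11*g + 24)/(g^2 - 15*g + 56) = (g - 3)/(g - 7)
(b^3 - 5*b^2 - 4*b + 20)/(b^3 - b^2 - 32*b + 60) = (b + 2)/(b + 6)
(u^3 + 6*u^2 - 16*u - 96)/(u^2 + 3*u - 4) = (u^2 + 2*u - 24)/(u - 1)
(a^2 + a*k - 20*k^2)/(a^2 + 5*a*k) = (a - 4*k)/a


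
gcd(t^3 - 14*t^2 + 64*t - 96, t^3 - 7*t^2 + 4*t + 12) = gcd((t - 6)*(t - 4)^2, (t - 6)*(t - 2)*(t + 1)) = t - 6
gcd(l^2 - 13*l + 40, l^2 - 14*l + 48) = l - 8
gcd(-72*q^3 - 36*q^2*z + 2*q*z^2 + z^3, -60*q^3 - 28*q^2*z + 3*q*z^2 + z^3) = 12*q^2 + 8*q*z + z^2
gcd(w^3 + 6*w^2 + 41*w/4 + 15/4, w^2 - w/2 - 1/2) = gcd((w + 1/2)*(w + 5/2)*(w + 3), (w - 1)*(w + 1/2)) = w + 1/2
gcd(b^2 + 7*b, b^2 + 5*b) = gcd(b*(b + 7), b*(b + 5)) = b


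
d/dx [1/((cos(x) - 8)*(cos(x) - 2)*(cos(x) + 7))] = 3*(cos(x)^2 - 2*cos(x) - 18)*sin(x)/((cos(x) - 8)^2*(cos(x) - 2)^2*(cos(x) + 7)^2)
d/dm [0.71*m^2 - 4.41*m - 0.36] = 1.42*m - 4.41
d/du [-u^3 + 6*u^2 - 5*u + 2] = -3*u^2 + 12*u - 5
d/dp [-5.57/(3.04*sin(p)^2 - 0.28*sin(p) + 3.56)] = (33.8656*sin(p) - 1.5596)*cos(p)/(3.04*sin(p)^2 - 0.28*sin(p) + 3.56)^2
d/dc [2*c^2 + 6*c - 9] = 4*c + 6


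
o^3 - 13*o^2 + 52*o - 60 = (o - 6)*(o - 5)*(o - 2)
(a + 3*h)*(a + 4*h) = a^2 + 7*a*h + 12*h^2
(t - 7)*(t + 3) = t^2 - 4*t - 21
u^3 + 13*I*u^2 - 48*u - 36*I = (u + I)*(u + 6*I)^2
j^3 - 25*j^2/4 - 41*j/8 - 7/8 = (j - 7)*(j + 1/4)*(j + 1/2)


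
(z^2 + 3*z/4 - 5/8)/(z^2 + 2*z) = (8*z^2 + 6*z - 5)/(8*z*(z + 2))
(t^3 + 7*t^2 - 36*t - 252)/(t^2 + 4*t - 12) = (t^2 + t - 42)/(t - 2)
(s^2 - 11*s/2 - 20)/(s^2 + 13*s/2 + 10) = (s - 8)/(s + 4)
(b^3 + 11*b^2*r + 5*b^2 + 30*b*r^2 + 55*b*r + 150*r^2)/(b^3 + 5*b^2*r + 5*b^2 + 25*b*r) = (b + 6*r)/b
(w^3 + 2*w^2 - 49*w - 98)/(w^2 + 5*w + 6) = (w^2 - 49)/(w + 3)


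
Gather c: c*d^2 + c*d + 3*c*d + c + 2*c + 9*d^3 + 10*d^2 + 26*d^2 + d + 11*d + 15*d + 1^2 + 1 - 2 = c*(d^2 + 4*d + 3) + 9*d^3 + 36*d^2 + 27*d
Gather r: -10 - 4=-14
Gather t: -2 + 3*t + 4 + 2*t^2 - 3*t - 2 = 2*t^2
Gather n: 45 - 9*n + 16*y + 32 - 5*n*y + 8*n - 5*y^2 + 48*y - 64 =n*(-5*y - 1) - 5*y^2 + 64*y + 13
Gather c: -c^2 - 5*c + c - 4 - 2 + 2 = -c^2 - 4*c - 4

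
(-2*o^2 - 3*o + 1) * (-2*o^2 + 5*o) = 4*o^4 - 4*o^3 - 17*o^2 + 5*o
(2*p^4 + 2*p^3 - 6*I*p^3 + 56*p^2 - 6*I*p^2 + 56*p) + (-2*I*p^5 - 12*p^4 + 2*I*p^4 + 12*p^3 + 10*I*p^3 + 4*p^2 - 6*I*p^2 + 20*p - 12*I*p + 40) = -2*I*p^5 - 10*p^4 + 2*I*p^4 + 14*p^3 + 4*I*p^3 + 60*p^2 - 12*I*p^2 + 76*p - 12*I*p + 40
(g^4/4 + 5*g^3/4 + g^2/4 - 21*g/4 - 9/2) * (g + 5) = g^5/4 + 5*g^4/2 + 13*g^3/2 - 4*g^2 - 123*g/4 - 45/2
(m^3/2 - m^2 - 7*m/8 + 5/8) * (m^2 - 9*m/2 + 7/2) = m^5/2 - 13*m^4/4 + 43*m^3/8 + 17*m^2/16 - 47*m/8 + 35/16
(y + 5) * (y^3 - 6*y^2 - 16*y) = y^4 - y^3 - 46*y^2 - 80*y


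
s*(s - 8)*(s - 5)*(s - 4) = s^4 - 17*s^3 + 92*s^2 - 160*s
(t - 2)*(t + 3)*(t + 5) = t^3 + 6*t^2 - t - 30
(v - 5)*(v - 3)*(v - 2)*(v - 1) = v^4 - 11*v^3 + 41*v^2 - 61*v + 30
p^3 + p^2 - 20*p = p*(p - 4)*(p + 5)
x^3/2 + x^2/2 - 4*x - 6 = (x/2 + 1)*(x - 3)*(x + 2)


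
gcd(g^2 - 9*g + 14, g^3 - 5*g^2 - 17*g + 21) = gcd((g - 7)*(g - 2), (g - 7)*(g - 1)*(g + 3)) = g - 7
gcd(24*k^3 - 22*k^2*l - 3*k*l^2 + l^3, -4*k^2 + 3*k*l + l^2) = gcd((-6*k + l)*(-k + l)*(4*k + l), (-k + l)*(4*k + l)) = 4*k^2 - 3*k*l - l^2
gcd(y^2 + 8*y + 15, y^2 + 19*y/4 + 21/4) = y + 3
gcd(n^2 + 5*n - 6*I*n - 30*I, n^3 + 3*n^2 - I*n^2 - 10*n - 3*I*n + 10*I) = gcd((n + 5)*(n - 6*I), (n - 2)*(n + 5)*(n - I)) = n + 5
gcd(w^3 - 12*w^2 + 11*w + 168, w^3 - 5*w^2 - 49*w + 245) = w - 7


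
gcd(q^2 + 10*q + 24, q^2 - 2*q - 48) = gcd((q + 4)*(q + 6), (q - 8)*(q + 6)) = q + 6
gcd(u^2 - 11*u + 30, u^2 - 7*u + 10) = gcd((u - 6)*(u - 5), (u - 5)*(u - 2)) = u - 5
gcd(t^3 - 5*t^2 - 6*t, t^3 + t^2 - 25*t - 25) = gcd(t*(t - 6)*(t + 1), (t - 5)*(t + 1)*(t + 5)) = t + 1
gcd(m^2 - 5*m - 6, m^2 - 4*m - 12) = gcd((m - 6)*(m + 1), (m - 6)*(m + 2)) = m - 6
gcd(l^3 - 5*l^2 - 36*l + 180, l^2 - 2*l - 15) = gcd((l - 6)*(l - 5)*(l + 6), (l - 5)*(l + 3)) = l - 5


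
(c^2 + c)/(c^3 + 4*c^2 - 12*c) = (c + 1)/(c^2 + 4*c - 12)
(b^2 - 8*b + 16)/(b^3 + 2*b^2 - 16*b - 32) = (b - 4)/(b^2 + 6*b + 8)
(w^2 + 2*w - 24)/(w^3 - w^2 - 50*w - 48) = (w - 4)/(w^2 - 7*w - 8)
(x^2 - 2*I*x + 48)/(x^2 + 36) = (x - 8*I)/(x - 6*I)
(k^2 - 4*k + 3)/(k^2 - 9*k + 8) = (k - 3)/(k - 8)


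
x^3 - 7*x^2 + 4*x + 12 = (x - 6)*(x - 2)*(x + 1)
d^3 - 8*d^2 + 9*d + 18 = (d - 6)*(d - 3)*(d + 1)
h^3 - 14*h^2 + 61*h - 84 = (h - 7)*(h - 4)*(h - 3)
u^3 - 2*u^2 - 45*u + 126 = (u - 6)*(u - 3)*(u + 7)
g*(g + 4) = g^2 + 4*g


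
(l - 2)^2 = l^2 - 4*l + 4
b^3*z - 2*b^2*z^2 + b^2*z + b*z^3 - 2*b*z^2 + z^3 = (b - z)^2*(b*z + z)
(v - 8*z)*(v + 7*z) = v^2 - v*z - 56*z^2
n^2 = n^2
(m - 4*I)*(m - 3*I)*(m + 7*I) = m^3 + 37*m - 84*I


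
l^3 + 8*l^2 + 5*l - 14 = (l - 1)*(l + 2)*(l + 7)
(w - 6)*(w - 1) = w^2 - 7*w + 6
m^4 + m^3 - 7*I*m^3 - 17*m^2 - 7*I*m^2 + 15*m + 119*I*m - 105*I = (m - 3)*(m - 1)*(m + 5)*(m - 7*I)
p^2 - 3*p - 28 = (p - 7)*(p + 4)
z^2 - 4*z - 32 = (z - 8)*(z + 4)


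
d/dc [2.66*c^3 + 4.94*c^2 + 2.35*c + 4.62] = 7.98*c^2 + 9.88*c + 2.35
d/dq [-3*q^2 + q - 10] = 1 - 6*q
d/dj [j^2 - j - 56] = 2*j - 1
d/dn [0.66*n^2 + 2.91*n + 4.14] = 1.32*n + 2.91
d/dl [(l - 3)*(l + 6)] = 2*l + 3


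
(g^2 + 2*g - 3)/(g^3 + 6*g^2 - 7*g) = (g + 3)/(g*(g + 7))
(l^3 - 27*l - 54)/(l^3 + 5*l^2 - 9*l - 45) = (l^2 - 3*l - 18)/(l^2 + 2*l - 15)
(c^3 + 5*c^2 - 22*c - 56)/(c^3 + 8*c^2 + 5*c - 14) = (c - 4)/(c - 1)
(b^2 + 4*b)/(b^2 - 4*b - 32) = b/(b - 8)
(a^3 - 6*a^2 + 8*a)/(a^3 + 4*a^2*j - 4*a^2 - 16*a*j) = (a - 2)/(a + 4*j)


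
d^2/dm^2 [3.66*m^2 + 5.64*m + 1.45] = 7.32000000000000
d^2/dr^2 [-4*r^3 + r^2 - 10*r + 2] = 2 - 24*r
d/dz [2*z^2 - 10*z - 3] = 4*z - 10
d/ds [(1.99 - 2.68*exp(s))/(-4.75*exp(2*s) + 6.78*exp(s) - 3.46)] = (-12.73*exp(2*s) + 18.905*exp(s) - 4.2194)*exp(s)/(22.5625*exp(4*s) - 64.41*exp(3*s) + 78.8384*exp(2*s) - 46.9176*exp(s) + 11.9716)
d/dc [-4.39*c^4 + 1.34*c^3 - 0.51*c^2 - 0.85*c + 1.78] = -17.56*c^3 + 4.02*c^2 - 1.02*c - 0.85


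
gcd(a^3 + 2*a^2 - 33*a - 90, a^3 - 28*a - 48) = a - 6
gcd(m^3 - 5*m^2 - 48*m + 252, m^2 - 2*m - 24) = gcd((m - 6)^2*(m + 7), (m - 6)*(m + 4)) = m - 6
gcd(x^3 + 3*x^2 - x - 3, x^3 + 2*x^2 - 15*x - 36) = x + 3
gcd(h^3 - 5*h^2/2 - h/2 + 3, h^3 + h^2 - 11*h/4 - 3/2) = h - 3/2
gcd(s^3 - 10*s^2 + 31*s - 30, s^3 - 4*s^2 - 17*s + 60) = s^2 - 8*s + 15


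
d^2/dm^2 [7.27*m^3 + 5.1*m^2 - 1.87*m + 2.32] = 43.62*m + 10.2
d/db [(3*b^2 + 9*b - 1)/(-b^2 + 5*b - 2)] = (24*b^2 - 14*b - 13)/(b^4 - 10*b^3 + 29*b^2 - 20*b + 4)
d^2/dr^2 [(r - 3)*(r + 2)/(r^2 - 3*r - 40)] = 4*(r^3 + 51*r^2 - 33*r + 713)/(r^6 - 9*r^5 - 93*r^4 + 693*r^3 + 3720*r^2 - 14400*r - 64000)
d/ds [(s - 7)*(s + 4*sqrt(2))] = 2*s - 7 + 4*sqrt(2)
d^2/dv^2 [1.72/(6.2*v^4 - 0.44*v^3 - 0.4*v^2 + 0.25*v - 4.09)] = ((-127.968*v^2 + 4.5408*v + 1.376)*(-6.2*v^4 + 0.44*v^3 + 0.4*v^2 - 0.25*v + 4.09) - 1.72*(24.8*v^3 - 1.32*v^2 - 0.8*v + 0.25)*(49.6*v^3 - 2.64*v^2 - 1.6*v + 0.5))/(-6.2*v^4 + 0.44*v^3 + 0.4*v^2 - 0.25*v + 4.09)^3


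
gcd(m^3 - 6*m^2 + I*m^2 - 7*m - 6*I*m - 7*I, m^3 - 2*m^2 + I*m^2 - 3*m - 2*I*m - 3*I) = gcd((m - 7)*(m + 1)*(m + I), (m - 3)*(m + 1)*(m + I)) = m^2 + m*(1 + I) + I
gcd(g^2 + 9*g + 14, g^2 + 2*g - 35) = g + 7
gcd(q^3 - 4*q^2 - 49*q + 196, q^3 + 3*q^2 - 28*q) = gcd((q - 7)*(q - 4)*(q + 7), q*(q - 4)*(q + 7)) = q^2 + 3*q - 28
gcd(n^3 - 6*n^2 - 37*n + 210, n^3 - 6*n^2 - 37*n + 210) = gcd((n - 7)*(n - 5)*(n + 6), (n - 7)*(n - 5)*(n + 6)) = n^3 - 6*n^2 - 37*n + 210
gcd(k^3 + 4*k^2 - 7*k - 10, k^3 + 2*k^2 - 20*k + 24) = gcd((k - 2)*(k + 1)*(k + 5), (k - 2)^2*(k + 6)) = k - 2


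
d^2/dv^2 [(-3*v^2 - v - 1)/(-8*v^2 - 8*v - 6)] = (-32*v^3 - 60*v^2 + 12*v + 19)/(64*v^6 + 192*v^5 + 336*v^4 + 352*v^3 + 252*v^2 + 108*v + 27)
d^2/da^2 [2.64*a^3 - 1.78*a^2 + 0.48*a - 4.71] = 15.84*a - 3.56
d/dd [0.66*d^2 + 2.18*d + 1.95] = 1.32*d + 2.18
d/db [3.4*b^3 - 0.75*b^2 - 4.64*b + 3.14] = 10.2*b^2 - 1.5*b - 4.64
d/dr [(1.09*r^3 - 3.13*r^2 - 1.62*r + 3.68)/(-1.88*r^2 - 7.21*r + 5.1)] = (-2.0492*r^4 - 15.7178*r^3 + 36.1987*r^2 - 18.0892*r + 18.2708)/(3.5344*r^4 + 27.1096*r^3 + 32.8081*r^2 - 73.542*r + 26.01)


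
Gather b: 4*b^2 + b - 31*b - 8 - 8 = 4*b^2 - 30*b - 16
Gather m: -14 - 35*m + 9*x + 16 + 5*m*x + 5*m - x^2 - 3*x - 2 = m*(5*x - 30) - x^2 + 6*x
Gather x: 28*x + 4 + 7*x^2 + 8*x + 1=7*x^2 + 36*x + 5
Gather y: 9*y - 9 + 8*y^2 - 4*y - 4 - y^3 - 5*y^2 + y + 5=-y^3 + 3*y^2 + 6*y - 8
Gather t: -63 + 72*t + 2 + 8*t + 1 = 80*t - 60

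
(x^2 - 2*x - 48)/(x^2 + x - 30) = (x - 8)/(x - 5)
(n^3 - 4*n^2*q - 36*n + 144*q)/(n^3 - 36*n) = (n - 4*q)/n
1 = 1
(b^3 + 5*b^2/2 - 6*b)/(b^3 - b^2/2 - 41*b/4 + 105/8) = 4*b*(b + 4)/(4*b^2 + 4*b - 35)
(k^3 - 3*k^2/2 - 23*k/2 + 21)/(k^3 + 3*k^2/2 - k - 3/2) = (2*k^3 - 3*k^2 - 23*k + 42)/(2*k^3 + 3*k^2 - 2*k - 3)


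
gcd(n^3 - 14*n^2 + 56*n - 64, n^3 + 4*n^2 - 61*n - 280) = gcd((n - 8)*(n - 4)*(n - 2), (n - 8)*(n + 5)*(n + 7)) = n - 8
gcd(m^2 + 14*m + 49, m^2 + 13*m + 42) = m + 7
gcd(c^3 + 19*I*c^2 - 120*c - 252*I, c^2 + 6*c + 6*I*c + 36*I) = c + 6*I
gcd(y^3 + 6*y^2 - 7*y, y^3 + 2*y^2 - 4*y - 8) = 1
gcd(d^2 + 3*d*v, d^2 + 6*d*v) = d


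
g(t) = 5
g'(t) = 0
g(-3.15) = 5.00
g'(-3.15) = 0.00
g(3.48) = 5.00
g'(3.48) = 0.00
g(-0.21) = 5.00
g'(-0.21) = 0.00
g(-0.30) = 5.00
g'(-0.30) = 0.00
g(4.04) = 5.00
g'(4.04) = 0.00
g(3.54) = 5.00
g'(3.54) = 0.00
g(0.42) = 5.00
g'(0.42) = 0.00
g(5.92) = 5.00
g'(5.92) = 0.00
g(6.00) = 5.00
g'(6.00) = 0.00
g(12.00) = 5.00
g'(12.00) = 0.00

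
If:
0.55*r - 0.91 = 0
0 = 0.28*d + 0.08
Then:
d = -0.29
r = 1.65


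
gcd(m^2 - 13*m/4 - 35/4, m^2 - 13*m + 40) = m - 5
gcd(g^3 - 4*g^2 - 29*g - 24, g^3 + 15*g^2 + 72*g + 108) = g + 3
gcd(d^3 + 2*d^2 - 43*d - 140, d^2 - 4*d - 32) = d + 4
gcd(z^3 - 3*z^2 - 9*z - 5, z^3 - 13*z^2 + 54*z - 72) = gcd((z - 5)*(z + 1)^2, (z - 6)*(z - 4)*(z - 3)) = 1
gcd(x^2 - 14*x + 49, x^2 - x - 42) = x - 7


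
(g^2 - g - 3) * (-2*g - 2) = -2*g^3 + 8*g + 6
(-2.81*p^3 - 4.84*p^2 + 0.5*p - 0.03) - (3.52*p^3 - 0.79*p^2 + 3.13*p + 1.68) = -6.33*p^3 - 4.05*p^2 - 2.63*p - 1.71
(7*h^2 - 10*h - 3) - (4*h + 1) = 7*h^2 - 14*h - 4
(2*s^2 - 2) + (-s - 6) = 2*s^2 - s - 8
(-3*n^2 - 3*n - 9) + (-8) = -3*n^2 - 3*n - 17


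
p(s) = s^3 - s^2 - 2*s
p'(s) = 3*s^2 - 2*s - 2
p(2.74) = 7.58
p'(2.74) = 15.04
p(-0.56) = 0.63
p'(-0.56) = 0.06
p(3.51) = 23.90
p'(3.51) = 27.94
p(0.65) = -1.45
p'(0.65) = -2.03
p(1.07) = -2.06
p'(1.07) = -0.71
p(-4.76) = -120.99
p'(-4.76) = 75.49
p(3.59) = 26.20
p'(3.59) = 29.48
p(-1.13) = -0.46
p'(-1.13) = 4.09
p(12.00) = 1560.00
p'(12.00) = 406.00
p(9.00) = 630.00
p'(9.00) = 223.00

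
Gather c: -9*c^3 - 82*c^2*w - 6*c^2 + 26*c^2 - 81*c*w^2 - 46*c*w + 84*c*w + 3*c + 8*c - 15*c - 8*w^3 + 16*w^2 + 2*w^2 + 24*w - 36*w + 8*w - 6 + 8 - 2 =-9*c^3 + c^2*(20 - 82*w) + c*(-81*w^2 + 38*w - 4) - 8*w^3 + 18*w^2 - 4*w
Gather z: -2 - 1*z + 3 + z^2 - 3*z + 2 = z^2 - 4*z + 3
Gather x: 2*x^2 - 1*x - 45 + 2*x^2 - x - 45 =4*x^2 - 2*x - 90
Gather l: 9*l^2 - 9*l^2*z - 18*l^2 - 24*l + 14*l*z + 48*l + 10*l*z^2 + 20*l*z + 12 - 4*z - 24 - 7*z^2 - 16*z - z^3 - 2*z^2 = l^2*(-9*z - 9) + l*(10*z^2 + 34*z + 24) - z^3 - 9*z^2 - 20*z - 12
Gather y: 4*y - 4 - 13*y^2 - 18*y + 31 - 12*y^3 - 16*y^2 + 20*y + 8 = -12*y^3 - 29*y^2 + 6*y + 35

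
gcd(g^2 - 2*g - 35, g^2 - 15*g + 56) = g - 7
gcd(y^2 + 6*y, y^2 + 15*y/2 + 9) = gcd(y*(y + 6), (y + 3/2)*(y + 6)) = y + 6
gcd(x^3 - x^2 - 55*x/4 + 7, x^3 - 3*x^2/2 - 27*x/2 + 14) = x^2 - x/2 - 14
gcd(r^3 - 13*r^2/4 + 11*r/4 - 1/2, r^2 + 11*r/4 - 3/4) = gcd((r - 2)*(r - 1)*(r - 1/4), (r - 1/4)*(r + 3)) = r - 1/4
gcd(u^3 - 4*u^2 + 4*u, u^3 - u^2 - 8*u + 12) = u^2 - 4*u + 4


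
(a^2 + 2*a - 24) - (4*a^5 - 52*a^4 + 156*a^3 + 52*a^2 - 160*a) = -4*a^5 + 52*a^4 - 156*a^3 - 51*a^2 + 162*a - 24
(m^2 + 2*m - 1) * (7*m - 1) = 7*m^3 + 13*m^2 - 9*m + 1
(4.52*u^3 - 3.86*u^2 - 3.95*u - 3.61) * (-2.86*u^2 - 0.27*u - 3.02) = -12.9272*u^5 + 9.8192*u^4 - 1.3112*u^3 + 23.0483*u^2 + 12.9037*u + 10.9022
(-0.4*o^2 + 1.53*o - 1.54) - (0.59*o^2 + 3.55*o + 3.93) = -0.99*o^2 - 2.02*o - 5.47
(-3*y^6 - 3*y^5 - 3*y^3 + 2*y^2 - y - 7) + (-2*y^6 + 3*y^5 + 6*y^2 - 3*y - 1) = -5*y^6 - 3*y^3 + 8*y^2 - 4*y - 8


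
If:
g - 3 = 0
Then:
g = 3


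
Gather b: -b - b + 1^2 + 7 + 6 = 14 - 2*b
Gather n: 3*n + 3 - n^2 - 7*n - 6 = -n^2 - 4*n - 3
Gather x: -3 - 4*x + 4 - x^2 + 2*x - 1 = -x^2 - 2*x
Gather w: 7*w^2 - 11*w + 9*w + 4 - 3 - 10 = 7*w^2 - 2*w - 9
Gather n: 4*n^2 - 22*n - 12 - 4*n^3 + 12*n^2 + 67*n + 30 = -4*n^3 + 16*n^2 + 45*n + 18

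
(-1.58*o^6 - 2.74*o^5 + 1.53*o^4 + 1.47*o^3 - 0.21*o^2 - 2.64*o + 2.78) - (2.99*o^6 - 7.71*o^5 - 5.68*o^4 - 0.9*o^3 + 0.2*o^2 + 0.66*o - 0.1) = -4.57*o^6 + 4.97*o^5 + 7.21*o^4 + 2.37*o^3 - 0.41*o^2 - 3.3*o + 2.88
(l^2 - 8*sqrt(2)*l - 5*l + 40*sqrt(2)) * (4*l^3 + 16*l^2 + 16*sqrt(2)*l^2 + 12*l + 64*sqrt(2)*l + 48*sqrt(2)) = 4*l^5 - 16*sqrt(2)*l^4 - 4*l^4 - 324*l^3 + 16*sqrt(2)*l^3 + 196*l^2 + 272*sqrt(2)*l^2 + 240*sqrt(2)*l + 4352*l + 3840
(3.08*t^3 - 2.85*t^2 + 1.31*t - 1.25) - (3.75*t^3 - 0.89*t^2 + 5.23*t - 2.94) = -0.67*t^3 - 1.96*t^2 - 3.92*t + 1.69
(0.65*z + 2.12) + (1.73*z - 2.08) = 2.38*z + 0.04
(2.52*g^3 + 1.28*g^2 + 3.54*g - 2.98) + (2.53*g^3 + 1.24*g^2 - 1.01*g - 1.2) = 5.05*g^3 + 2.52*g^2 + 2.53*g - 4.18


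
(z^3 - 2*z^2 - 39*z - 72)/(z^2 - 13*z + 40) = (z^2 + 6*z + 9)/(z - 5)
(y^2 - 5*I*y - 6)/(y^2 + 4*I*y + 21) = (y - 2*I)/(y + 7*I)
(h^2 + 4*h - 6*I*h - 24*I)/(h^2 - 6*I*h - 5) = (h^2 + h*(4 - 6*I) - 24*I)/(h^2 - 6*I*h - 5)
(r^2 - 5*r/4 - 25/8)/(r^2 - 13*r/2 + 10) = (r + 5/4)/(r - 4)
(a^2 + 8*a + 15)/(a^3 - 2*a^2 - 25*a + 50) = (a + 3)/(a^2 - 7*a + 10)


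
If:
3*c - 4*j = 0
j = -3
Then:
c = -4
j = -3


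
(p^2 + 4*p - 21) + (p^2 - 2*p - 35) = 2*p^2 + 2*p - 56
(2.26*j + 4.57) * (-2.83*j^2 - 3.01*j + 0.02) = -6.3958*j^3 - 19.7357*j^2 - 13.7105*j + 0.0914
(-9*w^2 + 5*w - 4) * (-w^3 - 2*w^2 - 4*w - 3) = 9*w^5 + 13*w^4 + 30*w^3 + 15*w^2 + w + 12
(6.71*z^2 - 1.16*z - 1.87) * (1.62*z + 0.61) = 10.8702*z^3 + 2.2139*z^2 - 3.737*z - 1.1407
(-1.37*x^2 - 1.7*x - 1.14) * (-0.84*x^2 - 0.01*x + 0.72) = 1.1508*x^4 + 1.4417*x^3 - 0.0118000000000001*x^2 - 1.2126*x - 0.8208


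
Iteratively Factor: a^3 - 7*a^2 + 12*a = (a - 3)*(a^2 - 4*a) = (a - 4)*(a - 3)*(a)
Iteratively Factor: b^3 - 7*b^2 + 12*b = (b - 4)*(b^2 - 3*b) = b*(b - 4)*(b - 3)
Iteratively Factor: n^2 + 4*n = (n + 4)*(n)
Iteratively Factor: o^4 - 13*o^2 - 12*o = (o + 3)*(o^3 - 3*o^2 - 4*o) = (o + 1)*(o + 3)*(o^2 - 4*o) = (o - 4)*(o + 1)*(o + 3)*(o)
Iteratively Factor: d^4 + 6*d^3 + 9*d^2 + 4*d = (d + 1)*(d^3 + 5*d^2 + 4*d) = (d + 1)*(d + 4)*(d^2 + d) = d*(d + 1)*(d + 4)*(d + 1)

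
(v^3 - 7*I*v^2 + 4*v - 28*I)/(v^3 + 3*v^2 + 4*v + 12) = (v - 7*I)/(v + 3)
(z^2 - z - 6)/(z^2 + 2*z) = (z - 3)/z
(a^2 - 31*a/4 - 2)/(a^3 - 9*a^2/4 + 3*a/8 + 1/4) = 2*(a - 8)/(2*a^2 - 5*a + 2)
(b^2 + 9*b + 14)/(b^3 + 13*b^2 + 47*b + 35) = (b + 2)/(b^2 + 6*b + 5)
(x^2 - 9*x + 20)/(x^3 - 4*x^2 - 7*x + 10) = (x - 4)/(x^2 + x - 2)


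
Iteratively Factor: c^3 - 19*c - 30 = (c + 3)*(c^2 - 3*c - 10) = (c - 5)*(c + 3)*(c + 2)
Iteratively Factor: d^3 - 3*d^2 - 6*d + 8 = (d + 2)*(d^2 - 5*d + 4) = (d - 1)*(d + 2)*(d - 4)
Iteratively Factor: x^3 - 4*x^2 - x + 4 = (x + 1)*(x^2 - 5*x + 4) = (x - 1)*(x + 1)*(x - 4)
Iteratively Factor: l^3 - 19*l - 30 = (l - 5)*(l^2 + 5*l + 6) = (l - 5)*(l + 2)*(l + 3)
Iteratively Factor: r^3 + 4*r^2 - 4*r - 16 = (r + 2)*(r^2 + 2*r - 8) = (r - 2)*(r + 2)*(r + 4)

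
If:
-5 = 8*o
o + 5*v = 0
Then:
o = -5/8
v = 1/8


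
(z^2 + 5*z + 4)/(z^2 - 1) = (z + 4)/(z - 1)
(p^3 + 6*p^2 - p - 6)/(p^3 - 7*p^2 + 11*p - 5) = (p^2 + 7*p + 6)/(p^2 - 6*p + 5)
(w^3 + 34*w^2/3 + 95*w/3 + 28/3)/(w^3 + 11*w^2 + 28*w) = (w + 1/3)/w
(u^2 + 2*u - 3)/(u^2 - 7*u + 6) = (u + 3)/(u - 6)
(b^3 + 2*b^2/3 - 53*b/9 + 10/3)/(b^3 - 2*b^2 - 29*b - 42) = (9*b^2 - 21*b + 10)/(9*(b^2 - 5*b - 14))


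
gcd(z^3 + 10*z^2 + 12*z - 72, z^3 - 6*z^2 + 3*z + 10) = z - 2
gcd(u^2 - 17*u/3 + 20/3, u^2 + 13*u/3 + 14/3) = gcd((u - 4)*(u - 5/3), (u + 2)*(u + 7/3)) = 1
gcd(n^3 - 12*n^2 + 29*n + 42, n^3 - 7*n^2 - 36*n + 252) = n^2 - 13*n + 42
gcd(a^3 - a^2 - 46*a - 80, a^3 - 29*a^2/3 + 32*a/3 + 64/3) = a - 8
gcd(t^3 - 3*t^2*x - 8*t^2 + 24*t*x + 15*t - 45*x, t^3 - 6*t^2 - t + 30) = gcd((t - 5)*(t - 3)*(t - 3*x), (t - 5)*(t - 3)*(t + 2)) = t^2 - 8*t + 15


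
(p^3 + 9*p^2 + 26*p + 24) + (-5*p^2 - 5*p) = p^3 + 4*p^2 + 21*p + 24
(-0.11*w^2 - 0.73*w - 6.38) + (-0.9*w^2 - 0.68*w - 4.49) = -1.01*w^2 - 1.41*w - 10.87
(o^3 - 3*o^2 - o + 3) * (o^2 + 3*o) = o^5 - 10*o^3 + 9*o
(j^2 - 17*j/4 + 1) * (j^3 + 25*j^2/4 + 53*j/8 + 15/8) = j^5 + 2*j^4 - 303*j^3/16 - 641*j^2/32 - 43*j/32 + 15/8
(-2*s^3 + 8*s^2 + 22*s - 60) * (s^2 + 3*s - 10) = -2*s^5 + 2*s^4 + 66*s^3 - 74*s^2 - 400*s + 600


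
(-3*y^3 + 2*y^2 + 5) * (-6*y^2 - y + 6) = 18*y^5 - 9*y^4 - 20*y^3 - 18*y^2 - 5*y + 30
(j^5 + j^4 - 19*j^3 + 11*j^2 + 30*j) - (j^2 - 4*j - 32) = j^5 + j^4 - 19*j^3 + 10*j^2 + 34*j + 32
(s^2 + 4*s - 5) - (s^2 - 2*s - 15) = 6*s + 10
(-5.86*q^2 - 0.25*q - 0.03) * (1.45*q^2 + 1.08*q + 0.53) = -8.497*q^4 - 6.6913*q^3 - 3.4193*q^2 - 0.1649*q - 0.0159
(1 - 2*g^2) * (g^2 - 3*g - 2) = -2*g^4 + 6*g^3 + 5*g^2 - 3*g - 2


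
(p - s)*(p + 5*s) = p^2 + 4*p*s - 5*s^2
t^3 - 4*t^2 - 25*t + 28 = (t - 7)*(t - 1)*(t + 4)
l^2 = l^2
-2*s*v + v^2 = v*(-2*s + v)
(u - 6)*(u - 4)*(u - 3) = u^3 - 13*u^2 + 54*u - 72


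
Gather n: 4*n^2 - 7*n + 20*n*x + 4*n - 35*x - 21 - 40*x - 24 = 4*n^2 + n*(20*x - 3) - 75*x - 45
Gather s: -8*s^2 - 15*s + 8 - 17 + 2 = -8*s^2 - 15*s - 7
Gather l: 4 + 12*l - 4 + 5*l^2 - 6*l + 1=5*l^2 + 6*l + 1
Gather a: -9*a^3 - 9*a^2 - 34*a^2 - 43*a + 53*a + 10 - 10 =-9*a^3 - 43*a^2 + 10*a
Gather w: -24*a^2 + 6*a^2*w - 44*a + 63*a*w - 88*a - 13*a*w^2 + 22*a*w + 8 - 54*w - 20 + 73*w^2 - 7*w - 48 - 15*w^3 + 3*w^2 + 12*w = -24*a^2 - 132*a - 15*w^3 + w^2*(76 - 13*a) + w*(6*a^2 + 85*a - 49) - 60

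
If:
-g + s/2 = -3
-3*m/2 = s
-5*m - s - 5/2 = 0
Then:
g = 99/28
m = -5/7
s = 15/14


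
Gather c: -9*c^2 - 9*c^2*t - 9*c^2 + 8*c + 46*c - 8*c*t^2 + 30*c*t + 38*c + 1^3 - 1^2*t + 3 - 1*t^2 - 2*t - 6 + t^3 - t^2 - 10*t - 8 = c^2*(-9*t - 18) + c*(-8*t^2 + 30*t + 92) + t^3 - 2*t^2 - 13*t - 10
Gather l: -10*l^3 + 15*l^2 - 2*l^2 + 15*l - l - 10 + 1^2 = -10*l^3 + 13*l^2 + 14*l - 9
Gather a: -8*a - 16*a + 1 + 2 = 3 - 24*a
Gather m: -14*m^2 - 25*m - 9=-14*m^2 - 25*m - 9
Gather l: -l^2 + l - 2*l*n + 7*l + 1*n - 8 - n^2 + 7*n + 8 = -l^2 + l*(8 - 2*n) - n^2 + 8*n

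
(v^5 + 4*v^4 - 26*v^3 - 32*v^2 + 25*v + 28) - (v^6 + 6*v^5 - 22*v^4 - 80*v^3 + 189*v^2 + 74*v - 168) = -v^6 - 5*v^5 + 26*v^4 + 54*v^3 - 221*v^2 - 49*v + 196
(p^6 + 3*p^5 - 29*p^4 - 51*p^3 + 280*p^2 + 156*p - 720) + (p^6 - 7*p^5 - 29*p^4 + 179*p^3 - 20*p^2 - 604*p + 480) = 2*p^6 - 4*p^5 - 58*p^4 + 128*p^3 + 260*p^2 - 448*p - 240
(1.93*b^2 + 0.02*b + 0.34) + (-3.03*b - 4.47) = 1.93*b^2 - 3.01*b - 4.13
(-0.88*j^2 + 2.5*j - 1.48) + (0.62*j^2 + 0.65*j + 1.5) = -0.26*j^2 + 3.15*j + 0.02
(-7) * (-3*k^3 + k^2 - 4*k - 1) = 21*k^3 - 7*k^2 + 28*k + 7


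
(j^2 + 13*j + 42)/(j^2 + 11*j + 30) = (j + 7)/(j + 5)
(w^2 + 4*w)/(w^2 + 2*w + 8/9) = 9*w*(w + 4)/(9*w^2 + 18*w + 8)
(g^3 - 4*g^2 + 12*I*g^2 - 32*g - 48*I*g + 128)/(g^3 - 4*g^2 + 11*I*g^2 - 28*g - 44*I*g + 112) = (g + 8*I)/(g + 7*I)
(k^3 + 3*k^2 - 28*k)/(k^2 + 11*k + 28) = k*(k - 4)/(k + 4)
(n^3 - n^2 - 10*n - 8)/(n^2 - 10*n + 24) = (n^2 + 3*n + 2)/(n - 6)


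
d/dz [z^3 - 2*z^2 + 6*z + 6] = 3*z^2 - 4*z + 6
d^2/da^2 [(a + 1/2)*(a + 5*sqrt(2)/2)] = 2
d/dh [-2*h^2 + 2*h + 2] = 2 - 4*h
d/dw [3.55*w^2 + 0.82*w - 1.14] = 7.1*w + 0.82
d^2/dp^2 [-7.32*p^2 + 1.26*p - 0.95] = -14.6400000000000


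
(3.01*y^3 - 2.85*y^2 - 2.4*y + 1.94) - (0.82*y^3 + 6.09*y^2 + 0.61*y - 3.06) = 2.19*y^3 - 8.94*y^2 - 3.01*y + 5.0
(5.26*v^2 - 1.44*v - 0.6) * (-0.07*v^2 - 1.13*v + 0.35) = -0.3682*v^4 - 5.843*v^3 + 3.5102*v^2 + 0.174*v - 0.21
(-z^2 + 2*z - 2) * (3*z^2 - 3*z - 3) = -3*z^4 + 9*z^3 - 9*z^2 + 6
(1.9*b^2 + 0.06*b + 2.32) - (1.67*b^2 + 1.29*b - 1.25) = 0.23*b^2 - 1.23*b + 3.57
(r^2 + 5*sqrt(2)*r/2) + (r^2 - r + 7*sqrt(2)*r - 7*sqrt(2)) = 2*r^2 - r + 19*sqrt(2)*r/2 - 7*sqrt(2)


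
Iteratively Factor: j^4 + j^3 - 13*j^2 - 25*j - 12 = (j + 1)*(j^3 - 13*j - 12) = (j + 1)*(j + 3)*(j^2 - 3*j - 4) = (j - 4)*(j + 1)*(j + 3)*(j + 1)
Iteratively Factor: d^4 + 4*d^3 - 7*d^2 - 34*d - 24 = (d - 3)*(d^3 + 7*d^2 + 14*d + 8) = (d - 3)*(d + 4)*(d^2 + 3*d + 2) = (d - 3)*(d + 1)*(d + 4)*(d + 2)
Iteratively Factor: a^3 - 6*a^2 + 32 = (a - 4)*(a^2 - 2*a - 8) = (a - 4)*(a + 2)*(a - 4)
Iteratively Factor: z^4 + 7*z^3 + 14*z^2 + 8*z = (z + 1)*(z^3 + 6*z^2 + 8*z) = z*(z + 1)*(z^2 + 6*z + 8) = z*(z + 1)*(z + 2)*(z + 4)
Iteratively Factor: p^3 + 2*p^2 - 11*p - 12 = (p - 3)*(p^2 + 5*p + 4) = (p - 3)*(p + 1)*(p + 4)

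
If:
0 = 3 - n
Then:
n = 3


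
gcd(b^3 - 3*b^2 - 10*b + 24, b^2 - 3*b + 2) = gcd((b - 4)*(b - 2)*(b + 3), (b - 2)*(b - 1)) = b - 2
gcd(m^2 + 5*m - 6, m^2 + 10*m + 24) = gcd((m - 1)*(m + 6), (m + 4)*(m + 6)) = m + 6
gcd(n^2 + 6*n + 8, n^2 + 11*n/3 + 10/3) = n + 2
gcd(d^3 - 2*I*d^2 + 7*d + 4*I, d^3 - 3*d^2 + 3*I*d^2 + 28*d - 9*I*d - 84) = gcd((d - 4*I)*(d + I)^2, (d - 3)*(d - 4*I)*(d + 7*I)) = d - 4*I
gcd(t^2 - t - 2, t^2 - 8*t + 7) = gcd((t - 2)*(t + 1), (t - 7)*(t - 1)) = 1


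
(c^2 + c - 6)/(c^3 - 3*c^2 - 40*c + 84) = (c + 3)/(c^2 - c - 42)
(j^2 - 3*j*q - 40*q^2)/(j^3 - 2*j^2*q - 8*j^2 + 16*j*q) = (j^2 - 3*j*q - 40*q^2)/(j*(j^2 - 2*j*q - 8*j + 16*q))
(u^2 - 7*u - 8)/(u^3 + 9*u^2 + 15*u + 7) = (u - 8)/(u^2 + 8*u + 7)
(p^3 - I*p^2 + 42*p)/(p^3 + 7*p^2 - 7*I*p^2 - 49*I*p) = (p + 6*I)/(p + 7)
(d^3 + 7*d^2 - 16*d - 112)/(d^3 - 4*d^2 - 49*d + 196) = (d + 4)/(d - 7)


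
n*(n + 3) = n^2 + 3*n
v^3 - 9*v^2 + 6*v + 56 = (v - 7)*(v - 4)*(v + 2)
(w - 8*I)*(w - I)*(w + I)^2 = w^4 - 7*I*w^3 + 9*w^2 - 7*I*w + 8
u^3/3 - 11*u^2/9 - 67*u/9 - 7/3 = (u/3 + 1)*(u - 7)*(u + 1/3)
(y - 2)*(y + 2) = y^2 - 4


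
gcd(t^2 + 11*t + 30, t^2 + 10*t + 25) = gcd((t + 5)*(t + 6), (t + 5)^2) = t + 5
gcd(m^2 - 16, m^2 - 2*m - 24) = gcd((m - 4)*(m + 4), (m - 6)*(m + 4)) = m + 4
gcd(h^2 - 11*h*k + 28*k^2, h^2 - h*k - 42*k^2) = h - 7*k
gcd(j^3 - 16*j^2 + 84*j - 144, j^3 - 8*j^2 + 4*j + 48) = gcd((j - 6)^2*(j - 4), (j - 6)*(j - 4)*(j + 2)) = j^2 - 10*j + 24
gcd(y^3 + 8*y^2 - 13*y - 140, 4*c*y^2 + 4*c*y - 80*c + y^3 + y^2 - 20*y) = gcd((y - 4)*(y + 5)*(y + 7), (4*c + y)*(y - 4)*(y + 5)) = y^2 + y - 20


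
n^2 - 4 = (n - 2)*(n + 2)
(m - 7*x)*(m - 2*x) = m^2 - 9*m*x + 14*x^2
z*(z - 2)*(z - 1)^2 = z^4 - 4*z^3 + 5*z^2 - 2*z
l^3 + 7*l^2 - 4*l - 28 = (l - 2)*(l + 2)*(l + 7)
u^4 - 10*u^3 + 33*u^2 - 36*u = u*(u - 4)*(u - 3)^2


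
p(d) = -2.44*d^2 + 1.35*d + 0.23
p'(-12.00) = 59.91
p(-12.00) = -367.33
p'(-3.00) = 15.99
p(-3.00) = -25.78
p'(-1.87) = 10.48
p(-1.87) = -10.83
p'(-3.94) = 20.58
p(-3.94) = -42.97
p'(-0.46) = 3.59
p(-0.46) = -0.91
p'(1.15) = -4.26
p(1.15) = -1.44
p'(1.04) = -3.73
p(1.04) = -1.01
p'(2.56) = -11.14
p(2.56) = -12.30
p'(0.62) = -1.68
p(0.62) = 0.13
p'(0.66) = -1.87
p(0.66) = 0.06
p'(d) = 1.35 - 4.88*d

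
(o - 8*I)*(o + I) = o^2 - 7*I*o + 8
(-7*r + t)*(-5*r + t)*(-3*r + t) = -105*r^3 + 71*r^2*t - 15*r*t^2 + t^3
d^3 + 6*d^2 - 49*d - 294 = (d - 7)*(d + 6)*(d + 7)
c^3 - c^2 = c^2*(c - 1)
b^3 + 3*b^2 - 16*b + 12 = (b - 2)*(b - 1)*(b + 6)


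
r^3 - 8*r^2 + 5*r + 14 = (r - 7)*(r - 2)*(r + 1)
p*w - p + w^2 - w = (p + w)*(w - 1)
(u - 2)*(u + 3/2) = u^2 - u/2 - 3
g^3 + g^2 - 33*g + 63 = (g - 3)^2*(g + 7)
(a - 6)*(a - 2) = a^2 - 8*a + 12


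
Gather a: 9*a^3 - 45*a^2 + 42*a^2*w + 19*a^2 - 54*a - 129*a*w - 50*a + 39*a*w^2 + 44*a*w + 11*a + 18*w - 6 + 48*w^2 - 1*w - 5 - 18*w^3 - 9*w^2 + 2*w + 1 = 9*a^3 + a^2*(42*w - 26) + a*(39*w^2 - 85*w - 93) - 18*w^3 + 39*w^2 + 19*w - 10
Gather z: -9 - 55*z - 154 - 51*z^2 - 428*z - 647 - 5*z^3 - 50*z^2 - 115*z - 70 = -5*z^3 - 101*z^2 - 598*z - 880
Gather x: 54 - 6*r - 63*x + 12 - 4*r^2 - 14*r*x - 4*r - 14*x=-4*r^2 - 10*r + x*(-14*r - 77) + 66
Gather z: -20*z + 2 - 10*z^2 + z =-10*z^2 - 19*z + 2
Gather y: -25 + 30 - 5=0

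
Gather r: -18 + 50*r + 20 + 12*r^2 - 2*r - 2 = 12*r^2 + 48*r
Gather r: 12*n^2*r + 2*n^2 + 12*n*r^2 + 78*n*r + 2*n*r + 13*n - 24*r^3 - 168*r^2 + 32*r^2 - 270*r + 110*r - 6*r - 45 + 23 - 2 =2*n^2 + 13*n - 24*r^3 + r^2*(12*n - 136) + r*(12*n^2 + 80*n - 166) - 24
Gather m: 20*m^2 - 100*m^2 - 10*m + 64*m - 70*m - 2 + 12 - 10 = -80*m^2 - 16*m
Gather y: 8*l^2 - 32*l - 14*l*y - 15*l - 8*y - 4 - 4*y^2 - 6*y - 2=8*l^2 - 47*l - 4*y^2 + y*(-14*l - 14) - 6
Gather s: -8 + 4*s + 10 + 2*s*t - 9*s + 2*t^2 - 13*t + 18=s*(2*t - 5) + 2*t^2 - 13*t + 20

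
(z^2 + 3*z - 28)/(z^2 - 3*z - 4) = (z + 7)/(z + 1)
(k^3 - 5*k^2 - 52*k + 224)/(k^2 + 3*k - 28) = k - 8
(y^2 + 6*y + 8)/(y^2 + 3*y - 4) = (y + 2)/(y - 1)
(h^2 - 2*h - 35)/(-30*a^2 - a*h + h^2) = (-h^2 + 2*h + 35)/(30*a^2 + a*h - h^2)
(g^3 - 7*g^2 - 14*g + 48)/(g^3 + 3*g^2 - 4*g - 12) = (g - 8)/(g + 2)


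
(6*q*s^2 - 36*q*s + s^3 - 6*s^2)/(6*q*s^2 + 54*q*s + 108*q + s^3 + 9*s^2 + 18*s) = s*(s - 6)/(s^2 + 9*s + 18)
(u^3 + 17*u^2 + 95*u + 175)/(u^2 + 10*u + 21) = (u^2 + 10*u + 25)/(u + 3)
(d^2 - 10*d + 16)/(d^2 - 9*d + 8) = (d - 2)/(d - 1)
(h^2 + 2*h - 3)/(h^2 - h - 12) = (h - 1)/(h - 4)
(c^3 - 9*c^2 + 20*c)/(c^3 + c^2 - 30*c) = (c - 4)/(c + 6)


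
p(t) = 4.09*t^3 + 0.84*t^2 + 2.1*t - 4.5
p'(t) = 12.27*t^2 + 1.68*t + 2.1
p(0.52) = -2.61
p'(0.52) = 6.29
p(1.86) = 28.63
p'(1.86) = 47.67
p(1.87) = 29.11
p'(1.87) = 48.15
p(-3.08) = -122.50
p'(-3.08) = 113.32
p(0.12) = -4.23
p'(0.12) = 2.48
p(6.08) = 958.57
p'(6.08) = 465.89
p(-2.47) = -66.20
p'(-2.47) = 72.81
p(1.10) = 4.27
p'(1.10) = 18.79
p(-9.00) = -2936.97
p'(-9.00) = 980.85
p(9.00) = 3064.05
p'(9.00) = 1011.09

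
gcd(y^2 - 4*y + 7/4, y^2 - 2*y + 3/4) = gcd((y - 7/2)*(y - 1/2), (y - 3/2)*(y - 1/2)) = y - 1/2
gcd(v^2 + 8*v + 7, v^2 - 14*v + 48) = 1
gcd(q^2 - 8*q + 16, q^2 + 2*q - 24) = q - 4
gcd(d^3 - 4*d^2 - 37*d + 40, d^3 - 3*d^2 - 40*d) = d^2 - 3*d - 40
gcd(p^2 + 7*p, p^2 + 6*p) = p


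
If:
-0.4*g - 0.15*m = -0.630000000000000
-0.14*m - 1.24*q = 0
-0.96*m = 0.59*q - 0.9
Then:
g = 1.20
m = 1.01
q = -0.11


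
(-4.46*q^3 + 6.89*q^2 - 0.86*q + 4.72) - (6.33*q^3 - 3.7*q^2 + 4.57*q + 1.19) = -10.79*q^3 + 10.59*q^2 - 5.43*q + 3.53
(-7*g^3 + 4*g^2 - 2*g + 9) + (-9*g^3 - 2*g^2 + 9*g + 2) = -16*g^3 + 2*g^2 + 7*g + 11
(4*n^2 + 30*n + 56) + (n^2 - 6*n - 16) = 5*n^2 + 24*n + 40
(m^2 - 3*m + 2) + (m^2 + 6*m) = 2*m^2 + 3*m + 2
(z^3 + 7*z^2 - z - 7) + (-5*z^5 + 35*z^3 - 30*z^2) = -5*z^5 + 36*z^3 - 23*z^2 - z - 7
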